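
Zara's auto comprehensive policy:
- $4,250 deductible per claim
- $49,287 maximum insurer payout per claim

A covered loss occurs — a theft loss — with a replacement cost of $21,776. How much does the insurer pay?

Subtract the deductible: $21,776 − $4,250 = $17,526.
That's under the $49,287 cap, so the insurer reimburses the full $17,526.

$17,526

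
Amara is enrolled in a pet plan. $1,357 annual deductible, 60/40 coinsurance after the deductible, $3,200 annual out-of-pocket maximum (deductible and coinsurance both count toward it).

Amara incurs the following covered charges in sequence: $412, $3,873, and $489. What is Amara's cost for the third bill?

$195.60

Claim 1 — $412: entire amount goes to the deductible. Cost to owner: $412. OOP to date $412.
Claim 2 — $3,873: $945 finishes the deductible; $2,928 goes to coinsurance; 40% of $2,928 = $1,171.20. Owner owes $2,116.20 (running OOP $2,528.20).
Claim 3 — $489: deductible met; 40% of $489 = $195.60. Owner pays $195.60; OOP now $2,723.80.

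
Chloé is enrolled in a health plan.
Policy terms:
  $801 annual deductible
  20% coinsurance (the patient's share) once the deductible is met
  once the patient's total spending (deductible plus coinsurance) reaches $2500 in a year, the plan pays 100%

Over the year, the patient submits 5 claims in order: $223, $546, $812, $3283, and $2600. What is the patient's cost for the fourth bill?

$656.60

#1 ($223): fully absorbed by the deductible. Patient owes $223 (running OOP $223).
#2 ($546): all of it applies to the deductible. Patient pays $546; OOP now $769.
#3 ($812): $32 to deductible, leaving $780; coinsurance $780 × 20% = $156. Cost to patient: $188. OOP to date $957.
#4 ($3283): 20% coinsurance on $3283 = $656.60. Patient owes $656.60 (running OOP $1613.60).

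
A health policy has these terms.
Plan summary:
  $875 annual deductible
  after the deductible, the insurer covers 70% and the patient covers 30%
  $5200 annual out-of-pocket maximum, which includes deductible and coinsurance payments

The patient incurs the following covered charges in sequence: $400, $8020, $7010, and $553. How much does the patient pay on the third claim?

#1 ($400): entire amount goes to the deductible. Patient pays $400; OOP now $400.
#2 ($8020): deductible takes $475, $7545 remains; 30% of $7545 = $2263.50. Patient owes $2738.50 (running OOP $3138.50).
#3 ($7010): 30% coinsurance on $7010 = $2103. Adding that to $3138.50 gives $5241.50, past the $5200 cap; patient pays only $5200 − $3138.50 = $2061.50.

$2061.50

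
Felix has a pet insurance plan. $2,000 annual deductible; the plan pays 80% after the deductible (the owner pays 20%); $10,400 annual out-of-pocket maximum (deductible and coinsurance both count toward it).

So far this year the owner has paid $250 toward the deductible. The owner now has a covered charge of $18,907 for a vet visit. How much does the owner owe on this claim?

$5,181.40

$250 of the $2,000 deductible is already met, leaving $1,750.
That leaves $18,907 − $1,750 = $17,157 for coinsurance.
Coinsurance: $17,157 × 20% = $3,431.40.
Owner responsibility before any cap: $1,750 + $3,431.40 = $5,181.40.
Year-to-date out-of-pocket becomes $250 + $5,181.40 = $5,431.40, still under the $10,400 maximum, so no cap applies.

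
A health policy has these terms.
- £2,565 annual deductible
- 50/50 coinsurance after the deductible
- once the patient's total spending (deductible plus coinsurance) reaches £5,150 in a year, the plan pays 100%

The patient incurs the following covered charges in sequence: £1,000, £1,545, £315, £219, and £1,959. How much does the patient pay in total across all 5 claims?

£3,801.50

Claim 1 — £1,000: entire amount goes to the deductible. Cost to patient: £1,000. OOP to date £1,000.
Claim 2 — £1,545: entire amount goes to the deductible. Patient owes £1,545 (running OOP £2,545).
Claim 3 — £315: £20 to deductible, leaving £295; coinsurance £295 × 50% = £147.50. Patient owes £167.50 (running OOP £2,712.50).
Claim 4 — £219: deductible met; 50% of £219 = £109.50. Cost to patient: £109.50. OOP to date £2,822.
Claim 5 — £1,959: deductible already satisfied, so patient's share is 50% × £1,959 = £979.50. Patient owes £979.50 (running OOP £3,801.50).
Total paid by the patient: £1,000 + £1,545 + £167.50 + £109.50 + £979.50 = £3,801.50.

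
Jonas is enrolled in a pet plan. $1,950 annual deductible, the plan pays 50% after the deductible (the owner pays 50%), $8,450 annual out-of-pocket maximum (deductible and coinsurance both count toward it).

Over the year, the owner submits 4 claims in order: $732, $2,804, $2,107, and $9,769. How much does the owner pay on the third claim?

Claim 1 — $732: entire amount goes to the deductible. Owner pays $732; OOP now $732.
Claim 2 — $2,804: deductible takes $1,218, $1,586 remains; coinsurance $1,586 × 50% = $793. Owner owes $2,011 (running OOP $2,743).
Claim 3 — $2,107: 50% coinsurance on $2,107 = $1,053.50. Owner owes $1,053.50 (running OOP $3,796.50).

$1,053.50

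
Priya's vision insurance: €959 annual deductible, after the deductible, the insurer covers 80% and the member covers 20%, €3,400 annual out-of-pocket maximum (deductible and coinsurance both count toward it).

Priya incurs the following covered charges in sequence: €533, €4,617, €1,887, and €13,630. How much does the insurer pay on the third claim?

Claim 1 (€533): fully absorbed by the deductible. Cost to member: €533. OOP to date €533. Plan pays €533 − €533 = €0.
Claim 2 (€4,617): €426 finishes the deductible; €4,191 goes to coinsurance; coinsurance €4,191 × 20% = €838.20. Member pays €1,264.20; OOP now €1,797.20. Plan pays €4,617 − €1,264.20 = €3,352.80.
Claim 3 (€1,887): 20% coinsurance on €1,887 = €377.40. Cost to member: €377.40. OOP to date €2,174.60. Insurer: €1,887 − €377.40 = €1,509.60.

€1,509.60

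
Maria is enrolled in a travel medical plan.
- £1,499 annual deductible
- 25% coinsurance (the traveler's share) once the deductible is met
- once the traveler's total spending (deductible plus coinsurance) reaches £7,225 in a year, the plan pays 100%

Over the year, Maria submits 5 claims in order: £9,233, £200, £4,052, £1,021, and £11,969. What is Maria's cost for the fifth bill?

£2,474.25

Claim 1 — £9,233: deductible takes £1,499, £7,734 remains; 25% of £7,734 = £1,933.50. Cost to traveler: £3,432.50. OOP to date £3,432.50.
Claim 2 — £200: deductible already satisfied, so traveler's share is 25% × £200 = £50. Cost to traveler: £50. OOP to date £3,482.50.
Claim 3 — £4,052: deductible met; 25% of £4,052 = £1,013. Traveler owes £1,013 (running OOP £4,495.50).
Claim 4 — £1,021: 25% coinsurance on £1,021 = £255.25. Cost to traveler: £255.25. OOP to date £4,750.75.
Claim 5 — £11,969: 25% coinsurance on £11,969 = £2,992.25. OOP would hit £7,743 > £7,225, so the cap limits the traveler to £7,225 − £4,750.75 = £2,474.25.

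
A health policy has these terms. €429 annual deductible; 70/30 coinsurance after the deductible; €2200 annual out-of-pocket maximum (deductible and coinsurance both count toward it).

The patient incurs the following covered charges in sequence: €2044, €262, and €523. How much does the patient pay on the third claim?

€156.90

#1 (€2044): €429 to deductible, leaving €1615; coinsurance €1615 × 30% = €484.50. Cost to patient: €913.50. OOP to date €913.50.
#2 (€262): deductible met; 30% of €262 = €78.60. Patient pays €78.60; OOP now €992.10.
#3 (€523): 30% coinsurance on €523 = €156.90. Patient owes €156.90 (running OOP €1149).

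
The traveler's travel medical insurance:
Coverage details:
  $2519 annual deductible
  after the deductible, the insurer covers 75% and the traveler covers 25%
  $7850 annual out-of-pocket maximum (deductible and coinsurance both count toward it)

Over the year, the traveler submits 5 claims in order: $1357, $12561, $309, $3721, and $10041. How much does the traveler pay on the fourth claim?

Claim 1 — $1357: fully absorbed by the deductible. Traveler pays $1357; OOP now $1357.
Claim 2 — $12561: $1162 to deductible, leaving $11399; 25% of $11399 = $2849.75. Cost to traveler: $4011.75. OOP to date $5368.75.
Claim 3 — $309: 25% coinsurance on $309 = $77.25. Traveler owes $77.25 (running OOP $5446).
Claim 4 — $3721: 25% coinsurance on $3721 = $930.25. Traveler pays $930.25; OOP now $6376.25.

$930.25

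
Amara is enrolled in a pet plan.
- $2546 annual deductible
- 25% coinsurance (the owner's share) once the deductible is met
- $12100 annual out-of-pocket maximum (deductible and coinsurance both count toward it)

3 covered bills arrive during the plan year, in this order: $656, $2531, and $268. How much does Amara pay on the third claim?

Bill 1, $656: all of it applies to the deductible. Cost to owner: $656. OOP to date $656.
Bill 2, $2531: $1890 finishes the deductible; $641 goes to coinsurance; owner's 25% is $160.25. Owner owes $2050.25 (running OOP $2706.25).
Bill 3, $268: 25% coinsurance on $268 = $67. Cost to owner: $67. OOP to date $2773.25.

$67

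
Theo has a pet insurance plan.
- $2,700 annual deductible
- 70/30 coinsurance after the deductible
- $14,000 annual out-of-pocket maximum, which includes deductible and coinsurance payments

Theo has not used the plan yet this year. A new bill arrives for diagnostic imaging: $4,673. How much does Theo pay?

Nothing has been paid toward the $2,700 deductible, so the first $2,700 of this charge is applied there.
The remaining $1,973 (= $4,673 − $2,700) moves to coinsurance.
30% of $1,973 = $591.90 falls to the owner.
Owner responsibility before any cap: $2,700 + $591.90 = $3,291.90.
Total out-of-pocket so far would be $0 + $3,291.90 = $3,291.90, below the $14,000 cap — no reduction.

$3,291.90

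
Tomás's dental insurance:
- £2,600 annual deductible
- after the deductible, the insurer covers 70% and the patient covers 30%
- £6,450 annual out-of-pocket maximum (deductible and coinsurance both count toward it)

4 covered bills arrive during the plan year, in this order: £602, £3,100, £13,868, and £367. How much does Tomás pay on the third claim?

£3,519.40

Claim 1 — £602: all of it applies to the deductible. Patient owes £602 (running OOP £602).
Claim 2 — £3,100: deductible takes £1,998, £1,102 remains; patient's 30% is £330.60. Patient owes £2,328.60 (running OOP £2,930.60).
Claim 3 — £13,868: 30% coinsurance on £13,868 = £4,160.40. OOP would hit £7,091 > £6,450, so the cap limits the patient to £6,450 − £2,930.60 = £3,519.40.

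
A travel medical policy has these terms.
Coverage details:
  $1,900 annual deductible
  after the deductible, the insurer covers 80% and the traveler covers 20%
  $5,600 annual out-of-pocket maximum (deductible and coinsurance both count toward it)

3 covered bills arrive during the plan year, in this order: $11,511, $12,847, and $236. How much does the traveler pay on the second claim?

$1,777.80

Claim 1 ($11,511): $1,900 to deductible, leaving $9,611; 20% of $9,611 = $1,922.20. Cost to traveler: $3,822.20. OOP to date $3,822.20.
Claim 2 ($12,847): 20% coinsurance on $12,847 = $2,569.40. Adding that to $3,822.20 gives $6,391.60, past the $5,600 cap; traveler pays only $5,600 − $3,822.20 = $1,777.80.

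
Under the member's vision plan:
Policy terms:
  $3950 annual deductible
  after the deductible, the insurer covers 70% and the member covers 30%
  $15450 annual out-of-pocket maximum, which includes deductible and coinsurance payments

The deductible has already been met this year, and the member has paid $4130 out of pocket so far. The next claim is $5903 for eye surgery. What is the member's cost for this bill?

With the deductible met, the entire $5903 is subject to coinsurance.
Coinsurance: $5903 × 30% = $1770.90.
Cumulative spending $4130 + $1770.90 = $5900.90 stays under the $15450 maximum.

$1770.90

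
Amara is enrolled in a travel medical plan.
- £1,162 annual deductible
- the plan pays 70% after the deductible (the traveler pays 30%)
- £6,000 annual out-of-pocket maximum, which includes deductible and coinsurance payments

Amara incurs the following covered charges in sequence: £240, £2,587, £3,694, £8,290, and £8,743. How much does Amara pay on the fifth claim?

£743.30

Claim 1 — £240: fully absorbed by the deductible. Traveler owes £240 (running OOP £240).
Claim 2 — £2,587: £922 to deductible, leaving £1,665; coinsurance £1,665 × 30% = £499.50. Traveler owes £1,421.50 (running OOP £1,661.50).
Claim 3 — £3,694: deductible already satisfied, so traveler's share is 30% × £3,694 = £1,108.20. Cost to traveler: £1,108.20. OOP to date £2,769.70.
Claim 4 — £8,290: deductible already satisfied, so traveler's share is 30% × £8,290 = £2,487. Traveler owes £2,487 (running OOP £5,256.70).
Claim 5 — £8,743: deductible met; 30% of £8,743 = £2,622.90. That would push OOP to £7,879.60, over the £6,000 cap, so traveler pays £6,000 − £5,256.70 = £743.30.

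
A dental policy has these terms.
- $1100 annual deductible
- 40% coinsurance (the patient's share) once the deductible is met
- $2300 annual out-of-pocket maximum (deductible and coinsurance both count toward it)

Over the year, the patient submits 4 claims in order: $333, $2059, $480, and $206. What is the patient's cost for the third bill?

$192

Claim 1 ($333): all of it applies to the deductible. Cost to patient: $333. OOP to date $333.
Claim 2 ($2059): deductible takes $767, $1292 remains; 40% of $1292 = $516.80. Cost to patient: $1283.80. OOP to date $1616.80.
Claim 3 ($480): deductible met; 40% of $480 = $192. Patient owes $192 (running OOP $1808.80).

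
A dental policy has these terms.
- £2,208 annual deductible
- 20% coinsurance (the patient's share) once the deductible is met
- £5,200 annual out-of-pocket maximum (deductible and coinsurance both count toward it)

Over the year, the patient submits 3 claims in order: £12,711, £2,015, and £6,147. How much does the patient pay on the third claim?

Claim 1 — £12,711: deductible takes £2,208, £10,503 remains; patient's 20% is £2,100.60. Patient owes £4,308.60 (running OOP £4,308.60).
Claim 2 — £2,015: deductible already satisfied, so patient's share is 20% × £2,015 = £403. Patient pays £403; OOP now £4,711.60.
Claim 3 — £6,147: deductible met; 20% of £6,147 = £1,229.40. Adding that to £4,711.60 gives £5,941, past the £5,200 cap; patient pays only £5,200 − £4,711.60 = £488.40.

£488.40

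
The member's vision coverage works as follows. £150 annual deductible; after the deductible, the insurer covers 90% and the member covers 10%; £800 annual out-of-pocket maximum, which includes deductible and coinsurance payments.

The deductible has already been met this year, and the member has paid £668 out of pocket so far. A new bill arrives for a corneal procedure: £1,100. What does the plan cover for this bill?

£990

With the deductible met, the entire £1,100 is subject to coinsurance.
Member's 10% share of £1,100 is £110.
Cumulative spending £668 + £110 = £778 stays under the £800 maximum.
The plan picks up £1,100 − £110 = £990.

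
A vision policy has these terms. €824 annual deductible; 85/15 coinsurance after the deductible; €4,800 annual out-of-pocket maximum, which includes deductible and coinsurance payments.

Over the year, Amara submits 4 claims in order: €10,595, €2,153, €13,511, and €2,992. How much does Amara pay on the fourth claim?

Bill 1, €10,595: deductible takes €824, €9,771 remains; coinsurance €9,771 × 15% = €1,465.65. Cost to member: €2,289.65. OOP to date €2,289.65.
Bill 2, €2,153: deductible already satisfied, so member's share is 15% × €2,153 = €322.95. Cost to member: €322.95. OOP to date €2,612.60.
Bill 3, €13,511: deductible met; 15% of €13,511 = €2,026.65. Cost to member: €2,026.65. OOP to date €4,639.25.
Bill 4, €2,992: deductible met; 15% of €2,992 = €448.80. Adding that to €4,639.25 gives €5,088.05, past the €4,800 cap; member pays only €4,800 − €4,639.25 = €160.75.

€160.75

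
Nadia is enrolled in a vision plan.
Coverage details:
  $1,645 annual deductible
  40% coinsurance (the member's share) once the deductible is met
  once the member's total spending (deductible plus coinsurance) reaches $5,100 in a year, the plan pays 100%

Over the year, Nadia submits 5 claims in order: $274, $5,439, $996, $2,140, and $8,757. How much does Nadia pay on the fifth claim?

#1 ($274): entire amount goes to the deductible. Member pays $274; OOP now $274.
#2 ($5,439): deductible takes $1,371, $4,068 remains; 40% of $4,068 = $1,627.20. Member pays $2,998.20; OOP now $3,272.20.
#3 ($996): 40% coinsurance on $996 = $398.40. Member pays $398.40; OOP now $3,670.60.
#4 ($2,140): deductible already satisfied, so member's share is 40% × $2,140 = $856. Member pays $856; OOP now $4,526.60.
#5 ($8,757): deductible met; 40% of $8,757 = $3,502.80. Adding that to $4,526.60 gives $8,029.40, past the $5,100 cap; member pays only $5,100 − $4,526.60 = $573.40.

$573.40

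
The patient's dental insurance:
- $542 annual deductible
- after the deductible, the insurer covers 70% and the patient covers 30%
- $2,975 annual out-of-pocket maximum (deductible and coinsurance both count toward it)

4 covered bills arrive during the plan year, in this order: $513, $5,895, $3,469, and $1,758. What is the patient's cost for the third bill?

$673.20

#1 ($513): all of it applies to the deductible. Patient pays $513; OOP now $513.
#2 ($5,895): $29 finishes the deductible; $5,866 goes to coinsurance; patient's 30% is $1,759.80. Patient owes $1,788.80 (running OOP $2,301.80).
#3 ($3,469): 30% coinsurance on $3,469 = $1,040.70. Adding that to $2,301.80 gives $3,342.50, past the $2,975 cap; patient pays only $2,975 − $2,301.80 = $673.20.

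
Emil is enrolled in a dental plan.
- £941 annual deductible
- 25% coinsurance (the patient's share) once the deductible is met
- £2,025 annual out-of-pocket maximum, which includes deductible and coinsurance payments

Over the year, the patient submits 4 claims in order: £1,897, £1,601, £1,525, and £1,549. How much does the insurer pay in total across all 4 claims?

Bill 1, £1,897: deductible takes £941, £956 remains; 25% of £956 = £239. Patient pays £1,180; OOP now £1,180. Plan pays £1,897 − £1,180 = £717.
Bill 2, £1,601: 25% coinsurance on £1,601 = £400.25. Cost to patient: £400.25. OOP to date £1,580.25. Insurer: £1,601 − £400.25 = £1,200.75.
Bill 3, £1,525: deductible met; 25% of £1,525 = £381.25. Patient owes £381.25 (running OOP £1,961.50). Insurer: £1,525 − £381.25 = £1,143.75.
Bill 4, £1,549: deductible already satisfied, so patient's share is 25% × £1,549 = £387.25. OOP would hit £2,348.75 > £2,025, so the cap limits the patient to £2,025 − £1,961.50 = £63.50. Insurer: £1,549 − £63.50 = £1,485.50.
Insurer total: £717 + £1,200.75 + £1,143.75 + £1,485.50 = £4,547.

£4,547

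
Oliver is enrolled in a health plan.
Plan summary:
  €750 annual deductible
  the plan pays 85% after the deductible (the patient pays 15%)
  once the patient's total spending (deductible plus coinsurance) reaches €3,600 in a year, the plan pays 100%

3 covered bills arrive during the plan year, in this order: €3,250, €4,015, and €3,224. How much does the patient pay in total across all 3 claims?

€2,210.85

Claim 1 (€3,250): deductible takes €750, €2,500 remains; patient's 15% is €375. Patient owes €1,125 (running OOP €1,125).
Claim 2 (€4,015): deductible already satisfied, so patient's share is 15% × €4,015 = €602.25. Cost to patient: €602.25. OOP to date €1,727.25.
Claim 3 (€3,224): deductible met; 15% of €3,224 = €483.60. Patient owes €483.60 (running OOP €2,210.85).
Summing the patient's payments: €1,125 + €602.25 + €483.60 = €2,210.85.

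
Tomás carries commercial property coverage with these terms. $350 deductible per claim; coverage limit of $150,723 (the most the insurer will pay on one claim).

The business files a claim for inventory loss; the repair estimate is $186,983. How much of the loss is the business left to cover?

$36,260

After the deductible, $186,983 − $350 = $186,633 remains.
The $150,723 per-incident cap binds; insurer pays $150,723.
Business's share is the uncovered remainder: $186,983 − $150,723 = $36,260.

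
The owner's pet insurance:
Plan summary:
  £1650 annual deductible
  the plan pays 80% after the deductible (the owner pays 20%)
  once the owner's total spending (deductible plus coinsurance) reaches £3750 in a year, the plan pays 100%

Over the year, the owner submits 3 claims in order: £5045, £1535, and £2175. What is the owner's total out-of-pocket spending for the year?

Bill 1, £5045: deductible takes £1650, £3395 remains; coinsurance £3395 × 20% = £679. Owner owes £2329 (running OOP £2329).
Bill 2, £1535: deductible met; 20% of £1535 = £307. Owner owes £307 (running OOP £2636).
Bill 3, £2175: deductible already satisfied, so owner's share is 20% × £2175 = £435. Owner owes £435 (running OOP £3071).
Summing the owner's payments: £2329 + £307 + £435 = £3071.

£3071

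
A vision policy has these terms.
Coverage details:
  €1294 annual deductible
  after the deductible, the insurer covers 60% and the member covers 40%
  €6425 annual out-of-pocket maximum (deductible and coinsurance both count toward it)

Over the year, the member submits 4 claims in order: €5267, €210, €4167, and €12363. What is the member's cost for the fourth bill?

#1 (€5267): €1294 finishes the deductible; €3973 goes to coinsurance; coinsurance €3973 × 40% = €1589.20. Member owes €2883.20 (running OOP €2883.20).
#2 (€210): deductible already satisfied, so member's share is 40% × €210 = €84. Member pays €84; OOP now €2967.20.
#3 (€4167): 40% coinsurance on €4167 = €1666.80. Cost to member: €1666.80. OOP to date €4634.
#4 (€12363): deductible already satisfied, so member's share is 40% × €12363 = €4945.20. OOP would hit €9579.20 > €6425, so the cap limits the member to €6425 − €4634 = €1791.

€1791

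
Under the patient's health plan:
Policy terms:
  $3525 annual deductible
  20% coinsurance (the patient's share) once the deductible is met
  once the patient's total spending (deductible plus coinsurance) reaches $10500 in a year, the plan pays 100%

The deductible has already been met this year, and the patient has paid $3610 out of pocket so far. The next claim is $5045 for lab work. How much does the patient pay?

With the deductible met, the entire $5045 is subject to coinsurance.
20% of $5045 = $1009 falls to the patient.
Cumulative spending $3610 + $1009 = $4619 stays under the $10500 maximum.

$1009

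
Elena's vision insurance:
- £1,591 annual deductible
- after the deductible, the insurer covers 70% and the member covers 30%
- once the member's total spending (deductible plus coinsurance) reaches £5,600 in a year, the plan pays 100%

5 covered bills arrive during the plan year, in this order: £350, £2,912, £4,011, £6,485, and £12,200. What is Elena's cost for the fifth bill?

Claim 1 — £350: all of it applies to the deductible. Cost to member: £350. OOP to date £350.
Claim 2 — £2,912: £1,241 finishes the deductible; £1,671 goes to coinsurance; 30% of £1,671 = £501.30. Member pays £1,742.30; OOP now £2,092.30.
Claim 3 — £4,011: deductible already satisfied, so member's share is 30% × £4,011 = £1,203.30. Member pays £1,203.30; OOP now £3,295.60.
Claim 4 — £6,485: deductible met; 30% of £6,485 = £1,945.50. Member pays £1,945.50; OOP now £5,241.10.
Claim 5 — £12,200: deductible already satisfied, so member's share is 30% × £12,200 = £3,660. That would push OOP to £8,901.10, over the £5,600 cap, so member pays £5,600 − £5,241.10 = £358.90.

£358.90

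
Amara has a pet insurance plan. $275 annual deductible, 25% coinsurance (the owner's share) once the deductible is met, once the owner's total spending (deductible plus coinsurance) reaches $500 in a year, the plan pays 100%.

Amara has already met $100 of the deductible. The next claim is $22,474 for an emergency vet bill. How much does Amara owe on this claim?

Remaining deductible: $275 − $100 = $175.
The remaining $22,299 (= $22,474 − $175) moves to coinsurance.
Coinsurance: $22,299 × 25% = $5,574.75.
Owner responsibility before any cap: $175 + $5,574.75 = $5,749.75.
Adding $5,749.75 to the $100 already spent would give $5,849.75, which exceeds the $500 cap; the owner pays just $500 − $100 = $400.

$400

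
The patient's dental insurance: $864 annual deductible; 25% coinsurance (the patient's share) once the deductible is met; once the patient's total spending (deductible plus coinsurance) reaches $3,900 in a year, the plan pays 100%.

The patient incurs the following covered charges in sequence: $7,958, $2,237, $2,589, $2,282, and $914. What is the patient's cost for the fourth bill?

$56

#1 ($7,958): $864 to deductible, leaving $7,094; 25% of $7,094 = $1,773.50. Cost to patient: $2,637.50. OOP to date $2,637.50.
#2 ($2,237): deductible met; 25% of $2,237 = $559.25. Cost to patient: $559.25. OOP to date $3,196.75.
#3 ($2,589): deductible met; 25% of $2,589 = $647.25. Patient pays $647.25; OOP now $3,844.
#4 ($2,282): deductible already satisfied, so patient's share is 25% × $2,282 = $570.50. Adding that to $3,844 gives $4,414.50, past the $3,900 cap; patient pays only $3,900 − $3,844 = $56.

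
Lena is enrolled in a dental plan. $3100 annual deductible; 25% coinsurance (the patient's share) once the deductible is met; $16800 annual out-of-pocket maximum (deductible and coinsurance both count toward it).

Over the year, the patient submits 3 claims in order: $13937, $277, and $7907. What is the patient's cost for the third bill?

#1 ($13937): $3100 to deductible, leaving $10837; 25% of $10837 = $2709.25. Cost to patient: $5809.25. OOP to date $5809.25.
#2 ($277): deductible already satisfied, so patient's share is 25% × $277 = $69.25. Patient owes $69.25 (running OOP $5878.50).
#3 ($7907): deductible already satisfied, so patient's share is 25% × $7907 = $1976.75. Cost to patient: $1976.75. OOP to date $7855.25.

$1976.75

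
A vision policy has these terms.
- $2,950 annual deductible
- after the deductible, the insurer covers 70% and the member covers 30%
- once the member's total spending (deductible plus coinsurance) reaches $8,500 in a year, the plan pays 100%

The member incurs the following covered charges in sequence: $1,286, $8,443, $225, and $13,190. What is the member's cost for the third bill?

Claim 1 ($1,286): fully absorbed by the deductible. Member owes $1,286 (running OOP $1,286).
Claim 2 ($8,443): $1,664 to deductible, leaving $6,779; coinsurance $6,779 × 30% = $2,033.70. Member pays $3,697.70; OOP now $4,983.70.
Claim 3 ($225): deductible already satisfied, so member's share is 30% × $225 = $67.50. Cost to member: $67.50. OOP to date $5,051.20.

$67.50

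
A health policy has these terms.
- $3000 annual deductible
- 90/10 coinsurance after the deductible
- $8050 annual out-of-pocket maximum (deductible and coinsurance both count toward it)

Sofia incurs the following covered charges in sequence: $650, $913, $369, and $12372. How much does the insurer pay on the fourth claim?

Bill 1, $650: all of it applies to the deductible. Patient pays $650; OOP now $650. Insurer: $650 − $650 = $0.
Bill 2, $913: entire amount goes to the deductible. Patient owes $913 (running OOP $1563). Insurer: $913 − $913 = $0.
Bill 3, $369: entire amount goes to the deductible. Patient pays $369; OOP now $1932. Plan pays $369 − $369 = $0.
Bill 4, $12372: $1068 finishes the deductible; $11304 goes to coinsurance; 10% of $11304 = $1130.40. Patient owes $2198.40 (running OOP $4130.40). Plan pays $12372 − $2198.40 = $10173.60.

$10173.60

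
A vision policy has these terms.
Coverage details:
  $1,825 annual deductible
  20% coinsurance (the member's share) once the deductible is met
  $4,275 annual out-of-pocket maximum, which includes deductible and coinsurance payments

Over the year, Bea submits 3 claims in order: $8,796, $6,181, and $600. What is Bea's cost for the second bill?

$1,055.80

Claim 1 ($8,796): deductible takes $1,825, $6,971 remains; 20% of $6,971 = $1,394.20. Member pays $3,219.20; OOP now $3,219.20.
Claim 2 ($6,181): deductible met; 20% of $6,181 = $1,236.20. That would push OOP to $4,455.40, over the $4,275 cap, so member pays $4,275 − $3,219.20 = $1,055.80.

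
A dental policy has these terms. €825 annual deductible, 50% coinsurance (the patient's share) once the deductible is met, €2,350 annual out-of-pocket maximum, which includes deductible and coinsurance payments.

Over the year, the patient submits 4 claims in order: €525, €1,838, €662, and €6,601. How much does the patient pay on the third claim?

€331

Bill 1, €525: all of it applies to the deductible. Patient owes €525 (running OOP €525).
Bill 2, €1,838: deductible takes €300, €1,538 remains; patient's 50% is €769. Patient pays €1,069; OOP now €1,594.
Bill 3, €662: deductible already satisfied, so patient's share is 50% × €662 = €331. Cost to patient: €331. OOP to date €1,925.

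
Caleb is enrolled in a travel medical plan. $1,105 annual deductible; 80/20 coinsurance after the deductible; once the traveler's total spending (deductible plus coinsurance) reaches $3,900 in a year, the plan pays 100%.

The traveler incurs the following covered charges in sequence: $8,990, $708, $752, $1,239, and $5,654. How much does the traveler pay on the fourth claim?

$247.80

Claim 1 ($8,990): $1,105 to deductible, leaving $7,885; traveler's 20% is $1,577. Traveler pays $2,682; OOP now $2,682.
Claim 2 ($708): deductible met; 20% of $708 = $141.60. Traveler pays $141.60; OOP now $2,823.60.
Claim 3 ($752): deductible met; 20% of $752 = $150.40. Traveler pays $150.40; OOP now $2,974.
Claim 4 ($1,239): deductible already satisfied, so traveler's share is 20% × $1,239 = $247.80. Traveler owes $247.80 (running OOP $3,221.80).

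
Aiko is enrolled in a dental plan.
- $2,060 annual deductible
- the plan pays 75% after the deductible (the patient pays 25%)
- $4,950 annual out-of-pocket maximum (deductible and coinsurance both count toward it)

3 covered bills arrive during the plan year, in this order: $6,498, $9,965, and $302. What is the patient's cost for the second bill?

$1,780.50

Claim 1 — $6,498: deductible takes $2,060, $4,438 remains; 25% of $4,438 = $1,109.50. Patient pays $3,169.50; OOP now $3,169.50.
Claim 2 — $9,965: 25% coinsurance on $9,965 = $2,491.25. That would push OOP to $5,660.75, over the $4,950 cap, so patient pays $4,950 − $3,169.50 = $1,780.50.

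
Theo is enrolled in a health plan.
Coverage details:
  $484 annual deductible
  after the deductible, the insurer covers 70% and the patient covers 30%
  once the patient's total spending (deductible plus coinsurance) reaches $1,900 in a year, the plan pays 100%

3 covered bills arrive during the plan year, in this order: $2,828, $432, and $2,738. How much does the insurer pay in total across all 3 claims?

Claim 1 — $2,828: deductible takes $484, $2,344 remains; patient's 30% is $703.20. Cost to patient: $1,187.20. OOP to date $1,187.20. Insurer: $2,828 − $1,187.20 = $1,640.80.
Claim 2 — $432: deductible met; 30% of $432 = $129.60. Patient owes $129.60 (running OOP $1,316.80). Plan pays $432 − $129.60 = $302.40.
Claim 3 — $2,738: 30% coinsurance on $2,738 = $821.40. Adding that to $1,316.80 gives $2,138.20, past the $1,900 cap; patient pays only $1,900 − $1,316.80 = $583.20. Plan pays $2,738 − $583.20 = $2,154.80.
Insurer total = bills − patient's total = $5,998 − $1,900 = $4,098.

$4,098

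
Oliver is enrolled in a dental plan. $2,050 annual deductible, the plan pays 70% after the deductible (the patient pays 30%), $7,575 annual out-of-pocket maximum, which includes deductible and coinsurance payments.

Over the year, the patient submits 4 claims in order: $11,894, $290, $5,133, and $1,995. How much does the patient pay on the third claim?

Claim 1 — $11,894: deductible takes $2,050, $9,844 remains; 30% of $9,844 = $2,953.20. Cost to patient: $5,003.20. OOP to date $5,003.20.
Claim 2 — $290: deductible met; 30% of $290 = $87. Patient pays $87; OOP now $5,090.20.
Claim 3 — $5,133: deductible already satisfied, so patient's share is 30% × $5,133 = $1,539.90. Patient owes $1,539.90 (running OOP $6,630.10).

$1,539.90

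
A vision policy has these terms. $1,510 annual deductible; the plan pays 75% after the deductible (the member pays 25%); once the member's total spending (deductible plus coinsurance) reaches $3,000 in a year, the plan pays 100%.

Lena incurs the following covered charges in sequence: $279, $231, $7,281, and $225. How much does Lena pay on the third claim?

$2,490

Claim 1 ($279): fully absorbed by the deductible. Member owes $279 (running OOP $279).
Claim 2 ($231): all of it applies to the deductible. Member owes $231 (running OOP $510).
Claim 3 ($7,281): deductible takes $1,000, $6,281 remains; member's 25% is $1,570.25. Together that's $1,000 + $1,570.25 = $2,570.25. OOP would hit $3,080.25 > $3,000, so the cap limits the member to $3,000 − $510 = $2,490.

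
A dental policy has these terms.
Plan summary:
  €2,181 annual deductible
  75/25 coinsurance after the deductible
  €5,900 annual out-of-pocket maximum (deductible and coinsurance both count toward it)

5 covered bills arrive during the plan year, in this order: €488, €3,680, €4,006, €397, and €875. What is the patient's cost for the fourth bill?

#1 (€488): entire amount goes to the deductible. Patient owes €488 (running OOP €488).
#2 (€3,680): €1,693 finishes the deductible; €1,987 goes to coinsurance; coinsurance €1,987 × 25% = €496.75. Patient pays €2,189.75; OOP now €2,677.75.
#3 (€4,006): deductible already satisfied, so patient's share is 25% × €4,006 = €1,001.50. Patient owes €1,001.50 (running OOP €3,679.25).
#4 (€397): deductible met; 25% of €397 = €99.25. Patient pays €99.25; OOP now €3,778.50.

€99.25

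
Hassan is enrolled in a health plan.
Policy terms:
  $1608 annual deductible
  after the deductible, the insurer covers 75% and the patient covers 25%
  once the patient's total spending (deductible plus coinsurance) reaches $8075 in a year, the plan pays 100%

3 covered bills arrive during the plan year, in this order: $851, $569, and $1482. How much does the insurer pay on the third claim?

#1 ($851): entire amount goes to the deductible. Patient owes $851 (running OOP $851). Insurer: $851 − $851 = $0.
#2 ($569): entire amount goes to the deductible. Patient pays $569; OOP now $1420. Insurer: $569 − $569 = $0.
#3 ($1482): $188 to deductible, leaving $1294; 25% of $1294 = $323.50. Cost to patient: $511.50. OOP to date $1931.50. Plan pays $1482 − $511.50 = $970.50.

$970.50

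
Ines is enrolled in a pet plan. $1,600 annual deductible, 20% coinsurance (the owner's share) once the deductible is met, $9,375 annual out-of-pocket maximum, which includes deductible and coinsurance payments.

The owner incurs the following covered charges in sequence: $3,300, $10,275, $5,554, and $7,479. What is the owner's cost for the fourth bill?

$1,495.80

Bill 1, $3,300: $1,600 to deductible, leaving $1,700; owner's 20% is $340. Owner pays $1,940; OOP now $1,940.
Bill 2, $10,275: deductible met; 20% of $10,275 = $2,055. Owner owes $2,055 (running OOP $3,995).
Bill 3, $5,554: deductible already satisfied, so owner's share is 20% × $5,554 = $1,110.80. Cost to owner: $1,110.80. OOP to date $5,105.80.
Bill 4, $7,479: deductible met; 20% of $7,479 = $1,495.80. Owner owes $1,495.80 (running OOP $6,601.60).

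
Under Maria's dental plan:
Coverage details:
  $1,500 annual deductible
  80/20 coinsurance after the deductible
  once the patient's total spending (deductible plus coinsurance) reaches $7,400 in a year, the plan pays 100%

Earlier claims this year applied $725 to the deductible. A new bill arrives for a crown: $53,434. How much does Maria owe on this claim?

$6,675

Remaining deductible: $1,500 − $725 = $775.
After the $775 deductible portion, $53,434 − $775 = $52,659 is subject to coinsurance.
20% of $52,659 = $10,531.80 falls to the patient.
Patient responsibility before any cap: $775 + $10,531.80 = $11,306.80.
That would bring total out-of-pocket to $12,031.80, past the $7,400 cap. The patient is capped at $7,400 − $725 = $6,675 on this claim.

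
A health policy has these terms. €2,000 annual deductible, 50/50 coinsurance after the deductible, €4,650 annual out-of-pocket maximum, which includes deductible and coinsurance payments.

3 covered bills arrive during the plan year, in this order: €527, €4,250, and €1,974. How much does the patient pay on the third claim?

€987

Claim 1 (€527): all of it applies to the deductible. Cost to patient: €527. OOP to date €527.
Claim 2 (€4,250): €1,473 finishes the deductible; €2,777 goes to coinsurance; patient's 50% is €1,388.50. Patient owes €2,861.50 (running OOP €3,388.50).
Claim 3 (€1,974): 50% coinsurance on €1,974 = €987. Cost to patient: €987. OOP to date €4,375.50.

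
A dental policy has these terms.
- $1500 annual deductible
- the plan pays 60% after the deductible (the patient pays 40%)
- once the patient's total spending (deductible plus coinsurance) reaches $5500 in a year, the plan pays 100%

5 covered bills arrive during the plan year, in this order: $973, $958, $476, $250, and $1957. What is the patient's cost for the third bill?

$190.40

Bill 1, $973: all of it applies to the deductible. Cost to patient: $973. OOP to date $973.
Bill 2, $958: $527 finishes the deductible; $431 goes to coinsurance; coinsurance $431 × 40% = $172.40. Patient owes $699.40 (running OOP $1672.40).
Bill 3, $476: 40% coinsurance on $476 = $190.40. Patient owes $190.40 (running OOP $1862.80).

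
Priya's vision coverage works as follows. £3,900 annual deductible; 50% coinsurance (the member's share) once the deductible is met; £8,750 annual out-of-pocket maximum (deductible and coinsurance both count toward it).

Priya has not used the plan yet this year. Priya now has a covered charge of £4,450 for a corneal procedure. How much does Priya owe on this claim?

Deductible not yet touched, so the first £3,900 of the bill goes to the deductible.
The remaining £550 (= £4,450 − £3,900) moves to coinsurance.
50% of £550 = £275 falls to the member.
So the member owes £3,900 + £275 = £4,175 before any cap.
Total out-of-pocket so far would be £0 + £4,175 = £4,175, below the £8,750 cap — no reduction.

£4,175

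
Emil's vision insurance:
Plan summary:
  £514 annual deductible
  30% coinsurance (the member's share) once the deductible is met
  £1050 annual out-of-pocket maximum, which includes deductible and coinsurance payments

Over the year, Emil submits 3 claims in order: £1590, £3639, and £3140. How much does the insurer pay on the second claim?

#1 (£1590): £514 finishes the deductible; £1076 goes to coinsurance; 30% of £1076 = £322.80. Member pays £836.80; OOP now £836.80. Insurer: £1590 − £836.80 = £753.20.
#2 (£3639): deductible already satisfied, so member's share is 30% × £3639 = £1091.70. Adding that to £836.80 gives £1928.50, past the £1050 cap; member pays only £1050 − £836.80 = £213.20. Plan pays £3639 − £213.20 = £3425.80.

£3425.80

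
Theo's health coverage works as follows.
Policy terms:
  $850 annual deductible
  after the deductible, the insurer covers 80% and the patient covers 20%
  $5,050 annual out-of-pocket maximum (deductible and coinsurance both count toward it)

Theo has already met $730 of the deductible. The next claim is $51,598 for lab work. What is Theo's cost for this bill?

Deductible still to meet: $850 − $730 = $120.
After the $120 deductible portion, $51,598 − $120 = $51,478 is subject to coinsurance.
Patient's 20% share of $51,478 is $10,295.60.
So the patient owes $120 + $10,295.60 = $10,415.60 before any cap.
Adding $10,415.60 to the $730 already spent would give $11,145.60, which exceeds the $5,050 cap; the patient pays just $5,050 − $730 = $4,320.

$4,320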